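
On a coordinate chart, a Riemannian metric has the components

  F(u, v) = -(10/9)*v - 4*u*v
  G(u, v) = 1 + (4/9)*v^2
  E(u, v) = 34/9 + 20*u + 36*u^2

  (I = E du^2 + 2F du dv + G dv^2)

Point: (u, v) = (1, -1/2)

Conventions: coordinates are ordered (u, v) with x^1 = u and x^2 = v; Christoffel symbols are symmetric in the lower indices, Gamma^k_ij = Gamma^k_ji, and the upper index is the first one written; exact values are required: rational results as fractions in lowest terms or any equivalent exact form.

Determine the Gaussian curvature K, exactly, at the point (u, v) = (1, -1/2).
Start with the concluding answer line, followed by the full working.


Answer: K = -324/290521

E = 538/9, F = 23/9, G = 10/9, EG - F^2 = 539/9 at the point
E_u = 92, E_v = 0, F_u = 2, F_v = -46/9, G_u = 0, G_v = -4/9
E_vv = 0, F_uv = -4, G_uu = 0
Using the Brioschi determinant formula for K from the metric derivatives:
M1 = [[-E_vv/2 + F_uv - G_uu/2, E_u/2, F_u - E_v/2], [F_v - G_u/2, E, F], [G_v/2, F, G]] = [[-4, 46, 2], [-46/9, 538/9, 23/9], [-2/9, 23/9, 10/9]]; det M1 = -4
M2 = [[0, E_v/2, G_u/2], [E_v/2, E, F], [G_u/2, F, G]] = [[0, 0, 0], [0, 538/9, 23/9], [0, 23/9, 10/9]]; det M2 = 0
det M1 - det M2 = -4; K = -4 / (539/9)^2 = -324/290521


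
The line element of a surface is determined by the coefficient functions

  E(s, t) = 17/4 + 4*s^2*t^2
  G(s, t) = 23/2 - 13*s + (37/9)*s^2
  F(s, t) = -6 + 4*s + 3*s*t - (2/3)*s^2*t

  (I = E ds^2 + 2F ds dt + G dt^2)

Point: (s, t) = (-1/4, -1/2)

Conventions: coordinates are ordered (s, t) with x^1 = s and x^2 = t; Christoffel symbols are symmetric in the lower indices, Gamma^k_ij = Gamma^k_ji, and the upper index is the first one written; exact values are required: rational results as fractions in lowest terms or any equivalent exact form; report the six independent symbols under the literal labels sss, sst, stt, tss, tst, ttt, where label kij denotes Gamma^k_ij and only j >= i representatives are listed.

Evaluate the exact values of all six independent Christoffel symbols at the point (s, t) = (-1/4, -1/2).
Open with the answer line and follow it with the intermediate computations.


Answer: Gamma_sss = 14381/24310, Gamma_sst = -178297/72930, Gamma_stt = 209617/43758, Gamma_tss = 10311/24310, Gamma_tst = -38349/24310, Gamma_ttt = 30749/14586

E = 69/16, F = -317/48, G = 2161/144 at the point
E_s = -1/2, E_t = -1/4, F_s = 7/3, F_t = -19/24, G_s = -271/18, G_t = 0
EG - F^2 = 12155/576;  g^inv = (576/12155) * [[2161/144, 317/48], [317/48, 69/16]]
first-kind symbols [ij,l] = (1/2)(d_i g_jl + d_j g_il - d_l g_ij): [ss,s] = E_s/2 = -1/4, [ss,t] = F_s - E_t/2 = 59/24, [st,s] = E_t/2 = -1/8, [st,t] = G_s/2 = -271/36, [tt,s] = F_t - G_s/2 = 485/72, [tt,t] = G_t/2 = 0
Gamma^s_ij = (G*[ij,s] - F*[ij,t])/(EG - F^2), Gamma^t_ij = (E*[ij,t] - F*[ij,s])/(EG - F^2)


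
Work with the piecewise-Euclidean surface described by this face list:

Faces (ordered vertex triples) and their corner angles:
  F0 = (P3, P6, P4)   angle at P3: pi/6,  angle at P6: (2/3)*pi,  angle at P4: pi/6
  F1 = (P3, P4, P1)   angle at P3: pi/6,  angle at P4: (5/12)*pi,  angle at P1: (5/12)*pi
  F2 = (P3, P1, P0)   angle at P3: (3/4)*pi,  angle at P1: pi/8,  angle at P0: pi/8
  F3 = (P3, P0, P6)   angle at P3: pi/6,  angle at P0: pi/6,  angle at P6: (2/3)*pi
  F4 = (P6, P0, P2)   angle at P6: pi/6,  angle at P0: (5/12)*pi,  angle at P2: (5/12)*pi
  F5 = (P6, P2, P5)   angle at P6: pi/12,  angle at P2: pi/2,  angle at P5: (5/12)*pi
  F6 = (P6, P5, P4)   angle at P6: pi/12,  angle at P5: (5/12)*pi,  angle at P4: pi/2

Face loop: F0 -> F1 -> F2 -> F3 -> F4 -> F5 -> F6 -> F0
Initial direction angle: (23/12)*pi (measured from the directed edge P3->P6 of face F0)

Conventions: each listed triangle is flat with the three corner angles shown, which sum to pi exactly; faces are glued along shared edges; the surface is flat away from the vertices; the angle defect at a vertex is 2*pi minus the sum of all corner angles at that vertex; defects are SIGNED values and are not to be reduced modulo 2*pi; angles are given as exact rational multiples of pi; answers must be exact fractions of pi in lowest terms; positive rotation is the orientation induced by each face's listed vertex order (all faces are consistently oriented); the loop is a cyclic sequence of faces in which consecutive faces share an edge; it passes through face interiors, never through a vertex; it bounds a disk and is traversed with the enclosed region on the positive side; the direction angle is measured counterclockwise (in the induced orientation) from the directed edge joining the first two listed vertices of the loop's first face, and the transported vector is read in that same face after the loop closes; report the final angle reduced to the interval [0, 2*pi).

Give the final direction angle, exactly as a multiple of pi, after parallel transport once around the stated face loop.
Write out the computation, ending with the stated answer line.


enclosed vertex P3: corner angles sum to (5/4)*pi, defect = 2*pi - (5/4)*pi = (3/4)*pi
enclosed vertex P6: corner angles sum to (5/3)*pi, defect = 2*pi - (5/3)*pi = pi/3
final direction = starting direction + enclosed defect total, reduced mod 2*pi (induced orientation)
final angle = (23/12)*pi + (13/12)*pi = pi (mod 2*pi)

Answer: final direction angle = pi


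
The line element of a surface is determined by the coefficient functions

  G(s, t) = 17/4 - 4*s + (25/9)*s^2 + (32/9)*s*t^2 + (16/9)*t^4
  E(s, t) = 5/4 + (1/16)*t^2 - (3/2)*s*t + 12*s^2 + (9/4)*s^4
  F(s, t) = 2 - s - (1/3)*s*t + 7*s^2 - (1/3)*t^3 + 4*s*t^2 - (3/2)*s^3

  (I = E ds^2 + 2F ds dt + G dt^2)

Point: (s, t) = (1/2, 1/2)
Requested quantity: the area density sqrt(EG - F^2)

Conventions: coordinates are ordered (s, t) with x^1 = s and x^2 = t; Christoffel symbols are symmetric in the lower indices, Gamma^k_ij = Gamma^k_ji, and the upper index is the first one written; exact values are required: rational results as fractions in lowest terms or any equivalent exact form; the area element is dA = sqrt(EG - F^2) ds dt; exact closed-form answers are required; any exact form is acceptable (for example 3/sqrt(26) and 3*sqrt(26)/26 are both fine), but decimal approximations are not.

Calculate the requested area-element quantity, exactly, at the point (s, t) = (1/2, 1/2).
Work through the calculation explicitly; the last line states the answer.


E = 129/32, F = 55/16, G = 7/2; EG - F^2 = 587/256

Answer: sqrt(EG - F^2) = sqrt(587)/16


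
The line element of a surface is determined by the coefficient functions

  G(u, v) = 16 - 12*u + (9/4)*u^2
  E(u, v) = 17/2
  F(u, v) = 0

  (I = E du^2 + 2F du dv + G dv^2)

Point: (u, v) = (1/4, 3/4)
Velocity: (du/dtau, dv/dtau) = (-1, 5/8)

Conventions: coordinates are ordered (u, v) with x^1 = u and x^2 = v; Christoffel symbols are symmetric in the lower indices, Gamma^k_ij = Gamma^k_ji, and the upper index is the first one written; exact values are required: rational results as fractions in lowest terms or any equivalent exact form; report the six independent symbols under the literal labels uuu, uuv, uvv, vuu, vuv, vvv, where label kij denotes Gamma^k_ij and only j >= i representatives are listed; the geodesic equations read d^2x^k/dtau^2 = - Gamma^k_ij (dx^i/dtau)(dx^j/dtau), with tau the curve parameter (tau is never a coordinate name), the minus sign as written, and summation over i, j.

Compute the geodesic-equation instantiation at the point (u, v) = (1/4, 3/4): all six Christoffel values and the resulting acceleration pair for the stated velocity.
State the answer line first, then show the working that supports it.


Answer: Gamma_uuu = 0, Gamma_uuv = 0, Gamma_uvv = 87/136, Gamma_vuu = 0, Gamma_vuv = -12/29, Gamma_vvv = 0; accelerations (d^2u/dtau^2, d^2v/dtau^2) = (-2175/8704, -15/29)

E = 17/2, F = 0, G = 841/64 at the point
E_u = 0, E_v = 0, F_u = 0, F_v = 0, G_u = -87/8, G_v = 0
EG - F^2 = 14297/128;  g^inv = (128/14297) * [[841/64, 0], [0, 17/2]]
first-kind symbols [ij,l] = (1/2)(d_i g_jl + d_j g_il - d_l g_ij): [uu,u] = E_u/2 = 0, [uu,v] = F_u - E_v/2 = 0, [uv,u] = E_v/2 = 0, [uv,v] = G_u/2 = -87/16, [vv,u] = F_v - G_u/2 = 87/16, [vv,v] = G_v/2 = 0
Gamma^u_ij = (G*[ij,u] - F*[ij,v])/(EG - F^2), Gamma^v_ij = (E*[ij,v] - F*[ij,u])/(EG - F^2)
Gamma_uuu = 0, Gamma_uuv = 0, Gamma_uvv = 87/136, Gamma_vuu = 0, Gamma_vuv = -12/29, Gamma_vvv = 0
d^2u/dtau^2 = -(Gamma_uuu*(-1)^2 + 2*Gamma_uuv*(-1)*(5/8) + Gamma_uvv*(5/8)^2) = -2175/8704
d^2v/dtau^2 = -(Gamma_vuu*(-1)^2 + 2*Gamma_vuv*(-1)*(5/8) + Gamma_vvv*(5/8)^2) = -15/29


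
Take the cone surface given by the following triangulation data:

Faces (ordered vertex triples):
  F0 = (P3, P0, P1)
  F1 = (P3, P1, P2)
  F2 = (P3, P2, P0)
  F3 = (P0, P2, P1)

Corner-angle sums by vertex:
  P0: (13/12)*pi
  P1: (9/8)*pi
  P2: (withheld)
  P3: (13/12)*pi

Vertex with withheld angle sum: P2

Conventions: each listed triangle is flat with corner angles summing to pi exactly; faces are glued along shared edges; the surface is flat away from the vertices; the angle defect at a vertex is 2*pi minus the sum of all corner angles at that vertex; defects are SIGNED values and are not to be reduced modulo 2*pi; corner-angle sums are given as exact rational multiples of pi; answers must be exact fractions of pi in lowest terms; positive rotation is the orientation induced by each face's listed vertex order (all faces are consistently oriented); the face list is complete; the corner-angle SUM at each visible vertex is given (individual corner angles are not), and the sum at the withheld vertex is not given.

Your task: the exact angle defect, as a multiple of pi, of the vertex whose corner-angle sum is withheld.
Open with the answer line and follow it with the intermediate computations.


Answer: defect(P2) = (31/24)*pi

V = 4, E = 6, F = 4; chi = V - E + F = 2
Gauss-Bonnet: total defect = 2*pi*chi = 4*pi; visible defects sum to (65/24)*pi


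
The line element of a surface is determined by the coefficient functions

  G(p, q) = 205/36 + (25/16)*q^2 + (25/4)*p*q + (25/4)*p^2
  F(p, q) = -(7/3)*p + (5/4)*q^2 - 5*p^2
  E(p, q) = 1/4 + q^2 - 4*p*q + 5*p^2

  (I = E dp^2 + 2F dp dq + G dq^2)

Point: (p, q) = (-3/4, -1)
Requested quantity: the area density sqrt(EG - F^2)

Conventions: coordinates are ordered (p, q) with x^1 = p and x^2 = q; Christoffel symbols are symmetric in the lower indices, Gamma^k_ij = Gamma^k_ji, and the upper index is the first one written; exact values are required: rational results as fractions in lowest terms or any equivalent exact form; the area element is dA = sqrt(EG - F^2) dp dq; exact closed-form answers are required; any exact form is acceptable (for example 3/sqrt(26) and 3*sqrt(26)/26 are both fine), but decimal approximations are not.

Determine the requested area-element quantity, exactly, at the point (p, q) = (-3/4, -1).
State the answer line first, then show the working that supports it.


Answer: sqrt(EG - F^2) = sqrt(151061)/96

E = 17/16, F = 3/16, G = 8905/576; EG - F^2 = 151061/9216


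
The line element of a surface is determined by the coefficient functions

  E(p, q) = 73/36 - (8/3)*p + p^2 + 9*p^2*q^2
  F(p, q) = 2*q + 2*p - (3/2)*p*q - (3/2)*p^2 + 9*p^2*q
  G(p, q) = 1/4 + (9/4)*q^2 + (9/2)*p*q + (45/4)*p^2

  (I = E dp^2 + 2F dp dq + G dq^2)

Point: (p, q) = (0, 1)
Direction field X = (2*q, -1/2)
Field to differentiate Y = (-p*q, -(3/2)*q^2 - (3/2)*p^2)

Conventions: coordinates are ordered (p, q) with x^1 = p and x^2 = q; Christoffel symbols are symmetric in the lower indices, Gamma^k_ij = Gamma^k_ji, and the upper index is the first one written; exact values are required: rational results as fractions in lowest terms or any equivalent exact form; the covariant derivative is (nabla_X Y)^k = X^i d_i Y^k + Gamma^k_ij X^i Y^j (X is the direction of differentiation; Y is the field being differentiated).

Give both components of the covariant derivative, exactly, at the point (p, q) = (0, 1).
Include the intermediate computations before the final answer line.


E = 73/36, F = 2, G = 5/2 at the point
E_p = -8/3, E_q = 0, F_p = 1/2, F_q = 2, G_p = 9/2, G_q = 9/2
EG - F^2 = 77/72;  g^inv = (72/77) * [[5/2, -2], [-2, 73/36]]
first-kind symbols [ij,l] = (1/2)(d_i g_jl + d_j g_il - d_l g_ij): [pp,p] = E_p/2 = -4/3, [pp,q] = F_p - E_q/2 = 1/2, [pq,p] = E_q/2 = 0, [pq,q] = G_p/2 = 9/4, [qq,p] = F_q - G_p/2 = -1/4, [qq,q] = G_q/2 = 9/4
Gamma^p_ij = (G*[ij,p] - F*[ij,q])/(EG - F^2), Gamma^q_ij = (E*[ij,q] - F*[ij,p])/(EG - F^2)
Gamma_ppp = -312/77, Gamma_ppq = -324/77, Gamma_pqq = -369/77, Gamma_qpp = 265/77, Gamma_qpq = 657/154, Gamma_qqq = 729/154
X = (2, -1/2), Y = (0, -3/2) at the point

Answer: (nabla_X Y)^p = 2165/308, (nabla_X Y)^q = -4773/616


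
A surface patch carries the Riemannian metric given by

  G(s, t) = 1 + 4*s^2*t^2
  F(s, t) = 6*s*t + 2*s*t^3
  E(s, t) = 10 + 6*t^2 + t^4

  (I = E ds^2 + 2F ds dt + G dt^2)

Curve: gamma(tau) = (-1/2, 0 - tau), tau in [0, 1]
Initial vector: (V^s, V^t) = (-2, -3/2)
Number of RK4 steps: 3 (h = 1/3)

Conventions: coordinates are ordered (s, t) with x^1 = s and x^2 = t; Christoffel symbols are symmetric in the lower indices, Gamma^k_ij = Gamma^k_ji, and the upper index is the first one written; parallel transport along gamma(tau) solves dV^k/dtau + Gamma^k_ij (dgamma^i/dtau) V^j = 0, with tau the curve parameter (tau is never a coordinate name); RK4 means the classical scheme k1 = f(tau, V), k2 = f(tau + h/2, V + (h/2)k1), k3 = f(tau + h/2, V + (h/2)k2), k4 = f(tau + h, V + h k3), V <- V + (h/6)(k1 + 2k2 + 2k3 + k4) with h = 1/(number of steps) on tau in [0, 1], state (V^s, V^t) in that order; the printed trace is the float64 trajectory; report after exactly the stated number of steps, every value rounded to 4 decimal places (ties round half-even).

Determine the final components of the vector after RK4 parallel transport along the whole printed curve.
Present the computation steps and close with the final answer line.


gamma'(tau) = (0, -1); f(tau, V)^k = -Gamma^k_ij(gamma(tau)) gamma'^i(tau) V^j; h = 1/3; intermediate values shown to 6 dp
curve data and Christoffel symbols at the stage parameters:
  tau = 0.000000: gamma = (-0.500000, 0.000000), gamma' = (0.000000, -1.000000); Gamma_sss = 0.000000, Gamma_sst = 0.000000, Gamma_stt = -0.300000, Gamma_tss = 0.000000, Gamma_tst = 0.000000, Gamma_ttt = 0.000000
  tau = 0.166667: gamma = (-0.500000, -0.166667), gamma' = (0.000000, -1.000000); Gamma_sss = 0.000000, Gamma_sst = -0.098993, Gamma_stt = -0.296980, Gamma_tss = 0.000000, Gamma_tst = -0.005449, Gamma_ttt = -0.016348
  tau = 0.333333: gamma = (-0.500000, -0.333333), gamma' = (0.000000, -1.000000); Gamma_sss = 0.000000, Gamma_sst = -0.192220, Gamma_stt = -0.288330, Gamma_tss = 0.000000, Gamma_tst = -0.020595, Gamma_ttt = -0.030892
  tau = 0.500000: gamma = (-0.500000, -0.500000), gamma' = (0.000000, -1.000000); Gamma_sss = 0.000000, Gamma_sst = -0.275132, Gamma_stt = -0.275132, Gamma_tss = 0.000000, Gamma_tst = -0.042328, Gamma_ttt = -0.042328
  tau = 0.666667: gamma = (-0.500000, -0.666667), gamma' = (0.000000, -1.000000); Gamma_sss = 0.000000, Gamma_sst = -0.345083, Gamma_stt = -0.258813, Gamma_tss = 0.000000, Gamma_tst = -0.066790, Gamma_ttt = -0.050093
  tau = 0.833333: gamma = (-0.500000, -0.833333), gamma' = (0.000000, -1.000000); Gamma_sss = 0.000000, Gamma_sst = -0.401308, Gamma_stt = -0.240785, Gamma_tss = 0.000000, Gamma_tst = -0.090520, Gamma_ttt = -0.054312
  tau = 1.000000: gamma = (-0.500000, -1.000000), gamma' = (0.000000, -1.000000); Gamma_sss = 0.000000, Gamma_sst = -0.444444, Gamma_stt = -0.222222, Gamma_tss = 0.000000, Gamma_tst = -0.111111, Gamma_ttt = -0.055556
step 0: V^s = -2.0000, V^t = -1.5000
step 1: k1 = (0.450000, 0.000000), k2 = (0.636033, 0.035011), k3 = (0.631230, 0.034747), k4 = (0.773149, 0.082837); V <- V + (h/6)(k1 + 2k2 + 2k3 + k4): V^s = -1.7912, V^t = -1.4876
step 2: k1 = (0.773244, 0.082848), k2 = (0.862871, 0.132749), k3 = (0.856473, 0.131765), k4 = (0.893264, 0.172890); V <- V + (h/6)(k1 + 2k2 + 2k3 + k4): V^s = -1.5076, V^t = -1.4440
step 3: k1 = (0.893992, 0.173031), k2 = (0.885985, 0.199846), k3 = (0.885444, 0.199724), k4 = (0.844981, 0.211245); V <- V + (h/6)(k1 + 2k2 + 2k3 + k4): V^s = -1.2142, V^t = -1.3783

Answer: V^s = -1.2142, V^t = -1.3783


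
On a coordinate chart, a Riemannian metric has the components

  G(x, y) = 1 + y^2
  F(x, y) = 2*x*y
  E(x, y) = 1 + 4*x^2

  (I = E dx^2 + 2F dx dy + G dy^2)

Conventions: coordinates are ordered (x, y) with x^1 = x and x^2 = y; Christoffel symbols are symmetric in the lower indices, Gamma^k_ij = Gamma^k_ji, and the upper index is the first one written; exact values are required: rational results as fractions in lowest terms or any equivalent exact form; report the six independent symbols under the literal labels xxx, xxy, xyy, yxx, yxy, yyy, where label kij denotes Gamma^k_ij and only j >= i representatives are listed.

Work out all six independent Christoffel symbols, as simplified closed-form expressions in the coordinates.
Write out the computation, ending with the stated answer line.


E = 1 + 4*x^2; F = 2*x*y; G = 1 + y^2
Gamma^k_ij = (1/2) g^{kl} (d_i g_jl + d_j g_il - d_l g_ij), with g^inv = (1/(EG-F^2)) [[G, -F], [-F, E]]
first partials: E_x = 8*x, E_y = 0, F_x = 2*y, F_y = 2*x, G_x = 0, G_y = 2*y
D = EG - F^2 = 1 + y^2 + 4*x^2
expanded: Gamma^x_xx = (G E_x - 2F F_x + F E_y)/(2D), Gamma^x_xy = (G E_y - F G_x)/(2D), Gamma^x_yy = (2G F_y - G G_x - F G_y)/(2D), Gamma^y_xx = (2E F_x - E E_y - F E_x)/(2D), Gamma^y_xy = (E G_x - F E_y)/(2D), Gamma^y_yy = (E G_y - 2F F_y + F G_x)/(2D); substitute and cancel common factors

Answer: Gamma_xxx = 4*x/(4*x^2 + y^2 + 1), Gamma_xxy = 0, Gamma_xyy = 2*x/(4*x^2 + y^2 + 1), Gamma_yxx = 2*y/(4*x^2 + y^2 + 1), Gamma_yxy = 0, Gamma_yyy = y/(4*x^2 + y^2 + 1)


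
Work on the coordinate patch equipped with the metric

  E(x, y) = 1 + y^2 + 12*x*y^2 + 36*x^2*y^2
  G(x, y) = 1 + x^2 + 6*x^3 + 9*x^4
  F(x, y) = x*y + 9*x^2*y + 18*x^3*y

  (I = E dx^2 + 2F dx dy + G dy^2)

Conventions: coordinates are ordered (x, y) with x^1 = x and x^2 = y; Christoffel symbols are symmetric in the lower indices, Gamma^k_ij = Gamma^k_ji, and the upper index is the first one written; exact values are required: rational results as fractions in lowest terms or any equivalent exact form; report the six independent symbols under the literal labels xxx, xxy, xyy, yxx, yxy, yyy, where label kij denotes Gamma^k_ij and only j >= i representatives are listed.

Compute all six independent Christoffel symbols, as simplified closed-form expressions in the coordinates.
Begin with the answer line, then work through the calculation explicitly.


Answer: Gamma_xxx = (36*x*y^2 + 6*y^2)/(9*x^4 + 6*x^3 + 36*x^2*y^2 + x^2 + 12*x*y^2 + y^2 + 1), Gamma_xxy = (36*x^2*y + 12*x*y + y)/(9*x^4 + 6*x^3 + 36*x^2*y^2 + x^2 + 12*x*y^2 + y^2 + 1), Gamma_xyy = 0, Gamma_yxx = (18*x^2*y + 6*x*y)/(9*x^4 + 6*x^3 + 36*x^2*y^2 + x^2 + 12*x*y^2 + y^2 + 1), Gamma_yxy = (18*x^3 + 9*x^2 + x)/(9*x^4 + 6*x^3 + 36*x^2*y^2 + x^2 + 12*x*y^2 + y^2 + 1), Gamma_yyy = 0

E = 1 + y^2 + 12*x*y^2 + 36*x^2*y^2; F = x*y + 9*x^2*y + 18*x^3*y; G = 1 + x^2 + 6*x^3 + 9*x^4
Gamma^k_ij = (1/2) g^{kl} (d_i g_jl + d_j g_il - d_l g_ij), with g^inv = (1/(EG-F^2)) [[G, -F], [-F, E]]
first partials: E_x = 12*y^2 + 72*x*y^2, E_y = 2*y + 24*x*y + 72*x^2*y, F_x = y + 18*x*y + 54*x^2*y, F_y = x + 9*x^2 + 18*x^3, G_x = 2*x + 18*x^2 + 36*x^3, G_y = 0
D = EG - F^2 = 1 + y^2 + x^2 + 12*x*y^2 + 6*x^3 + 36*x^2*y^2 + 9*x^4
expanded: Gamma^x_xx = (G E_x - 2F F_x + F E_y)/(2D), Gamma^x_xy = (G E_y - F G_x)/(2D), Gamma^x_yy = (2G F_y - G G_x - F G_y)/(2D), Gamma^y_xx = (2E F_x - E E_y - F E_x)/(2D), Gamma^y_xy = (E G_x - F E_y)/(2D), Gamma^y_yy = (E G_y - 2F F_y + F G_x)/(2D); substitute and cancel common factors


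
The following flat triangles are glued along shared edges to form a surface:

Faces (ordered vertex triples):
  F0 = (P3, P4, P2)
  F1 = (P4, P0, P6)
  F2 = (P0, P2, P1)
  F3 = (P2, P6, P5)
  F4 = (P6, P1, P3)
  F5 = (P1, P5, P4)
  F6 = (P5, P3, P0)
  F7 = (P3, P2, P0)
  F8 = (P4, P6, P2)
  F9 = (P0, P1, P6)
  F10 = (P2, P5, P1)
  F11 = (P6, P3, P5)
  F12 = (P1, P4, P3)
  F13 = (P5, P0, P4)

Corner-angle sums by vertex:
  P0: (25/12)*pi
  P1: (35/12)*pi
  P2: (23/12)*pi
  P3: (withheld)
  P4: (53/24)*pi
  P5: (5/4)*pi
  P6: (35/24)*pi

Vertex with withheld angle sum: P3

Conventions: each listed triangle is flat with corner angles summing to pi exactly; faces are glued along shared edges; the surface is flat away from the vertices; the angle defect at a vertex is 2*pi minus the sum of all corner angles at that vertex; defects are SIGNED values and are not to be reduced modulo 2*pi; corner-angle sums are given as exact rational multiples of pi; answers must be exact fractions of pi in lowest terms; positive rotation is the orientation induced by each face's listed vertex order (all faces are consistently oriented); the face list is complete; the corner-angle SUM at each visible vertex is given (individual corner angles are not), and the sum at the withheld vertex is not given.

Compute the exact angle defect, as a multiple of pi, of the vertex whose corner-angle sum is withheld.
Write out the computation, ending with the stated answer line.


V = 7, E = 21, F = 14; chi = V - E + F = 0
Gauss-Bonnet: total defect = 2*pi*chi = 0; visible defects sum to pi/6

Answer: defect(P3) = -pi/6


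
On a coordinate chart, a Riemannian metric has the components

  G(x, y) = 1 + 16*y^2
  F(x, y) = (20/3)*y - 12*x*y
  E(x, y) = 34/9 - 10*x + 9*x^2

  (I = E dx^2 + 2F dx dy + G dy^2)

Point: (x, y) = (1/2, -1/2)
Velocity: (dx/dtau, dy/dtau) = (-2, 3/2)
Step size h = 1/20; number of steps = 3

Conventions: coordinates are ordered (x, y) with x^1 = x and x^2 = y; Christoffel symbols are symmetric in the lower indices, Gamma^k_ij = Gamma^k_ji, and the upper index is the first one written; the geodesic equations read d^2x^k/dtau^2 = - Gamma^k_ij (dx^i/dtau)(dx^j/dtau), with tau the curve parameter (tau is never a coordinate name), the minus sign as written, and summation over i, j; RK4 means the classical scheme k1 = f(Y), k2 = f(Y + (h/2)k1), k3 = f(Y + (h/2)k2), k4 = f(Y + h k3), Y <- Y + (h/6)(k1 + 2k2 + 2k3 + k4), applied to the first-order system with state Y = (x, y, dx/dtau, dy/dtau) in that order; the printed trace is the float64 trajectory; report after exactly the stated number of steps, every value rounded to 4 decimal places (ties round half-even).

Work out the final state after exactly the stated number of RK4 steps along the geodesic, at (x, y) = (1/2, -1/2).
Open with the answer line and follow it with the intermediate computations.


Answer: x = 0.2050, y = -0.2914, dx/dtau = -1.9006, dy/dtau = 1.2731

f(Y) = (dx/dtau, dy/dtau, -Gamma^x_ij Y'^i Y'^j, -Gamma^y_ij Y'^i Y'^j) with the Gammas evaluated at the stage position; h = 0.050000; intermediate values shown to 6 dp
step 0: x = 0.5000, y = -0.5000, dx/dtau = -2.0000, dy/dtau = 1.5000
step 1:
  k1: at (x, y) = (0.500000, -0.500000), (dx/dtau, dy/dtau) = (-2.000000, 1.500000); Gamma_xxx = -0.099448, Gamma_xxy = 0.000000, Gamma_xyy = 0.132597, Gamma_yxx = 1.193370, Gamma_yxy = 0.000000, Gamma_yyy = -1.591160; k1 = (-2.000000, 1.500000, 0.099448, -1.193370)
  k2: at (x, y) = (0.450000, -0.462500), (dx/dtau, dy/dtau) = (-1.997514, 1.470166); Gamma_xxx = -0.210048, Gamma_xxy = 0.000000, Gamma_xyy = 0.280064, Gamma_yxx = 1.227122, Gamma_yxy = 0.000000, Gamma_yyy = -1.636163; k2 = (-1.997514, 1.470166, 0.232778, -1.359911)
  k3: at (x, y) = (0.450062, -0.463246), (dx/dtau, dy/dtau) = (-1.994181, 1.466002); Gamma_xxx = -0.209418, Gamma_xxy = 0.000000, Gamma_xyy = 0.279224, Gamma_yxx = 1.226138, Gamma_yxy = 0.000000, Gamma_yyy = -1.634851; k3 = (-1.994181, 1.466002, 0.232707, -1.362492)
  k4: at (x, y) = (0.400291, -0.426700), (dx/dtau, dy/dtau) = (-1.988365, 1.431875); Gamma_xxx = -0.338338, Gamma_xxy = 0.000000, Gamma_xyy = 0.451118, Gamma_yxx = 1.239767, Gamma_yxy = 0.000000, Gamma_yyy = -1.653023; k4 = (-1.988365, 1.431875, 0.412741, -1.512398)
  Y <- Y + (h/6)(k1 + 2k2 + 2k3 + k4): x = 0.4002, y = -0.4266, dx/dtau = -1.9880, dy/dtau = 1.4321
step 2:
  k1: at (x, y) = (0.400235, -0.426632), (dx/dtau, dy/dtau) = (-1.987974, 1.432079); Gamma_xxx = -0.338523, Gamma_xxy = 0.000000, Gamma_xyy = 0.451364, Gamma_yxx = 1.239802, Gamma_yxy = 0.000000, Gamma_yyy = -1.653070; k1 = (-1.987974, 1.432079, 0.412177, -1.509551)
  k2: at (x, y) = (0.350536, -0.390830), (dx/dtau, dy/dtau) = (-1.977669, 1.394340); Gamma_xxx = -0.482744, Gamma_xxy = 0.000000, Gamma_xyy = 0.643659, Gamma_yxx = 1.227011, Gamma_yxy = 0.000000, Gamma_yyy = -1.636014; k2 = (-1.977669, 1.394340, 0.636707, -1.618342)
  k3: at (x, y) = (0.350794, -0.391773), (dx/dtau, dy/dtau) = (-1.972056, 1.391620); Gamma_xxx = -0.480771, Gamma_xxy = 0.000000, Gamma_xyy = 0.641029, Gamma_yxx = 1.226487, Gamma_yxy = 0.000000, Gamma_yyy = -1.635316; k3 = (-1.972056, 1.391620, 0.628303, -1.602850)
  k4: at (x, y) = (0.301633, -0.357051), (dx/dtau, dy/dtau) = (-1.956559, 1.351936); Gamma_xxx = -0.631291, Gamma_xxy = 0.000000, Gamma_xyy = 0.841721, Gamma_yxx = 1.183576, Gamma_yxy = 0.000000, Gamma_yyy = -1.578101; k4 = (-1.956559, 1.351936, 0.878218, -1.646527)
  Y <- Y + (h/6)(k1 + 2k2 + 2k3 + k4): x = 0.3015, y = -0.3570, dx/dtau = -1.9561, dy/dtau = 1.3521
step 3:
  k1: at (x, y) = (0.301536, -0.356999), (dx/dtau, dy/dtau) = (-1.956137, 1.352091); Gamma_xxx = -0.631558, Gamma_xxy = 0.000000, Gamma_xyy = 0.842077, Gamma_yxx = 1.183452, Gamma_yxy = 0.000000, Gamma_yyy = -1.577936; k1 = (-1.956137, 1.352091, 0.877194, -1.643740)
  k2: at (x, y) = (0.252632, -0.323197), (dx/dtau, dy/dtau) = (-1.934207, 1.310998); Gamma_xxx = -0.779579, Gamma_xxy = 0.000000, Gamma_xyy = 1.039438, Gamma_yxx = 1.109002, Gamma_yxy = 0.000000, Gamma_yyy = -1.478670; k2 = (-1.934207, 1.310998, 1.130028, -1.607539)
  k3: at (x, y) = (0.253180, -0.324224), (dx/dtau, dy/dtau) = (-1.927886, 1.311903); Gamma_xxx = -0.776468, Gamma_xxy = 0.000000, Gamma_xyy = 1.035291, Gamma_yxx = 1.110098, Gamma_yxy = 0.000000, Gamma_yyy = -1.480130; k3 = (-1.927886, 1.311903, 1.104106, -1.578514)
  k4: at (x, y) = (0.205141, -0.291404), (dx/dtau, dy/dtau) = (-1.900932, 1.273166); Gamma_xxx = -0.910491, Gamma_xxy = 0.000000, Gamma_xyy = 1.213987, Gamma_yxx = 1.009549, Gamma_yxy = 0.000000, Gamma_yyy = -1.346065; k4 = (-1.900932, 1.273166, 1.322281, -1.466141)
  Y <- Y + (h/6)(k1 + 2k2 + 2k3 + k4): x = 0.2050, y = -0.2914, dx/dtau = -1.9006, dy/dtau = 1.2731


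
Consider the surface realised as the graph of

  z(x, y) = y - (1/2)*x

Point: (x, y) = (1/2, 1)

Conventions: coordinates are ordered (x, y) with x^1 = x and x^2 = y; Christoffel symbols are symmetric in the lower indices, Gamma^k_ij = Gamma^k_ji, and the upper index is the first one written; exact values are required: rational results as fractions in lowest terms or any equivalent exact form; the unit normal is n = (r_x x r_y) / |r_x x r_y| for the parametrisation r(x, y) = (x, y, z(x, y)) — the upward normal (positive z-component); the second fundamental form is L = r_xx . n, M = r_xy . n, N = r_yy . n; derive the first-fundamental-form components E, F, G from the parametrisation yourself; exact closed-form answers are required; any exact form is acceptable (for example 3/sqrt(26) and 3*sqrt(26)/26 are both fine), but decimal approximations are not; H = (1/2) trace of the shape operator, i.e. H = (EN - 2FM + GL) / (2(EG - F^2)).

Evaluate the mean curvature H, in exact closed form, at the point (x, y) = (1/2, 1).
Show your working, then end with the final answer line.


z_x = -1/2, z_y = 1, z_xx = 0, z_xy = 0, z_yy = 0
E = 5/4, F = -1/2, G = 2; answer radicand W^2 = 9/4
unnormalised second-form numerators: l = 0, m = 0, n = 0; L = l/sqrt(9/4), and similarly M = m/sqrt(W^2), N = n/sqrt(W^2)
H = (E*n - 2*F*m + G*l) / (2*(EG - F^2)*sqrt(W^2)); E*n - 2*F*m + G*l = 0, EG - F^2 = 9/4, so H = (0)/sqrt(9/4)

Answer: H = 0


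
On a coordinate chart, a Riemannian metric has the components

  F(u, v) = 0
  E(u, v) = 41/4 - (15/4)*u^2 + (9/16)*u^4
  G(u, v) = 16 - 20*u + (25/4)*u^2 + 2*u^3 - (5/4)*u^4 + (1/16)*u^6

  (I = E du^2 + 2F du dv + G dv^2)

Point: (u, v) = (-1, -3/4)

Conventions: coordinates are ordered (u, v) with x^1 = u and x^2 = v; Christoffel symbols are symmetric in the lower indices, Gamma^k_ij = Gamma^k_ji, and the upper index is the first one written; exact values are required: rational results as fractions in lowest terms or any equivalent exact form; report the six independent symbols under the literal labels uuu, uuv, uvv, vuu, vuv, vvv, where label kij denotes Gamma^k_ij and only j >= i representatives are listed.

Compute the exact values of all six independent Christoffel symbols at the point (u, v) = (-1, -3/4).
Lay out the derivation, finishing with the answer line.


E = 113/16, F = 0, G = 625/16 at the point
E_u = 21/4, E_v = 0, F_u = 0, F_v = 0, G_u = -175/8, G_v = 0
EG - F^2 = 70625/256;  g^inv = (256/70625) * [[625/16, 0], [0, 113/16]]
first-kind symbols [ij,l] = (1/2)(d_i g_jl + d_j g_il - d_l g_ij): [uu,u] = E_u/2 = 21/8, [uu,v] = F_u - E_v/2 = 0, [uv,u] = E_v/2 = 0, [uv,v] = G_u/2 = -175/16, [vv,u] = F_v - G_u/2 = 175/16, [vv,v] = G_v/2 = 0
Gamma^u_ij = (G*[ij,u] - F*[ij,v])/(EG - F^2), Gamma^v_ij = (E*[ij,v] - F*[ij,u])/(EG - F^2)

Answer: Gamma_uuu = 42/113, Gamma_uuv = 0, Gamma_uvv = 175/113, Gamma_vuu = 0, Gamma_vuv = -7/25, Gamma_vvv = 0


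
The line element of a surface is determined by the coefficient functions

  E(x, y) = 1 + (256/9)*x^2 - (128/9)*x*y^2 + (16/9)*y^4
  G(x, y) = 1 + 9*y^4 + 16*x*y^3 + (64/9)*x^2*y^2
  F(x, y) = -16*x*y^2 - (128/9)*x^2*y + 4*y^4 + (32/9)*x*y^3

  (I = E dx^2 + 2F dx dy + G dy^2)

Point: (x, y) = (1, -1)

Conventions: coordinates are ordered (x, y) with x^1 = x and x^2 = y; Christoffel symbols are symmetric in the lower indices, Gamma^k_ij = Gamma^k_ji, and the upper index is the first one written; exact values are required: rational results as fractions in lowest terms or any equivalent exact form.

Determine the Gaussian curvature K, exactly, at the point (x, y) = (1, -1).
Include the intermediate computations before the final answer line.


E = 17, F = -4/3, G = 10/9, EG - F^2 = 154/9 at the point
E_x = 128/3, E_y = 64/3, F_x = 80/9, F_y = 112/9, G_x = -16/9, G_y = -20/9
E_yy = -64/9, F_xy = 128/9, G_xx = 128/9
The intrinsic route: Brioschi's K = (det M1 - det M2)/(EG - F^2)^2.
M1 = [[-E_yy/2 + F_xy - G_xx/2, E_x/2, F_x - E_y/2], [F_y - G_x/2, E, F], [G_y/2, F, G]] = [[32/3, 64/3, -16/9], [40/3, 17, -4/3], [-10/9, -4/3, 10/9]]; det M1 = -8416/81
M2 = [[0, E_y/2, G_x/2], [E_y/2, E, F], [G_x/2, F, G]] = [[0, 32/3, -8/9], [32/3, 17, -4/3], [-8/9, -4/3, 10/9]]; det M2 = -9280/81
det M1 - det M2 = 32/3; K = 32/3 / (154/9)^2 = 216/5929

Answer: K = 216/5929


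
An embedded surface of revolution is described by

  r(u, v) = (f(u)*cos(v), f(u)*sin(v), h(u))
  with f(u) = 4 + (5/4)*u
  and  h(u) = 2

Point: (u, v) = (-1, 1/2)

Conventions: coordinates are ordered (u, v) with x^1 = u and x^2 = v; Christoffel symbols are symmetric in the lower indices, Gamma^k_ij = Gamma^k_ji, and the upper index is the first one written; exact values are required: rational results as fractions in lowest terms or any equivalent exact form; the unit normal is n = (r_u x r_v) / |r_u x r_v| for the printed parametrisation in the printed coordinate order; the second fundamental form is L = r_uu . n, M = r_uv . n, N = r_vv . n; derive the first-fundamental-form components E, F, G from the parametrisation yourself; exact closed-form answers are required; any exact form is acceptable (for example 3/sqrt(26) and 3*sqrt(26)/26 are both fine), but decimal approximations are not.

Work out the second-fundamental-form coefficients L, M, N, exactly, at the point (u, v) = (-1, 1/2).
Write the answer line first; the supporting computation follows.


Answer: L = 0, M = 0, N = 0

f = 11/4, f' = 5/4, f'' = 0, h' = 0, h'' = 0
E = 25/16, F = 0, G = 121/16; answer radicand W^2 = 25/16
unnormalised second-form numerators: l = 0, m = 0, n = 0; L = l/sqrt(25/16), and similarly M = m/sqrt(W^2), N = n/sqrt(W^2)


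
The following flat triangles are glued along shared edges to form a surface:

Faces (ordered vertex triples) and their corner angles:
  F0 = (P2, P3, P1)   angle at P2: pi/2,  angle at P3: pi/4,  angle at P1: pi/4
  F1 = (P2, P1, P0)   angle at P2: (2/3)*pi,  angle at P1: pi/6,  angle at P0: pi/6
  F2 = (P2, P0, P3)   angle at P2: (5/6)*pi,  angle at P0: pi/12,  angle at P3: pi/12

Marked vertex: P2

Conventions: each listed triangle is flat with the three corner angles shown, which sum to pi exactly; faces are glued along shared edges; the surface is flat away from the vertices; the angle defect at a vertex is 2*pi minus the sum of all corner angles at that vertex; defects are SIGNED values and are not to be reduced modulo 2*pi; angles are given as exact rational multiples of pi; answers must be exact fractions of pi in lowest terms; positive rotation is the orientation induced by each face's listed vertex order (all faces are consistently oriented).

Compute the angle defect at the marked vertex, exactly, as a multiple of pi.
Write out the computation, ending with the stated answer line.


Sum of corner angles at P2: 2*pi
defect = 2*pi - 2*pi

Answer: defect(P2) = 0


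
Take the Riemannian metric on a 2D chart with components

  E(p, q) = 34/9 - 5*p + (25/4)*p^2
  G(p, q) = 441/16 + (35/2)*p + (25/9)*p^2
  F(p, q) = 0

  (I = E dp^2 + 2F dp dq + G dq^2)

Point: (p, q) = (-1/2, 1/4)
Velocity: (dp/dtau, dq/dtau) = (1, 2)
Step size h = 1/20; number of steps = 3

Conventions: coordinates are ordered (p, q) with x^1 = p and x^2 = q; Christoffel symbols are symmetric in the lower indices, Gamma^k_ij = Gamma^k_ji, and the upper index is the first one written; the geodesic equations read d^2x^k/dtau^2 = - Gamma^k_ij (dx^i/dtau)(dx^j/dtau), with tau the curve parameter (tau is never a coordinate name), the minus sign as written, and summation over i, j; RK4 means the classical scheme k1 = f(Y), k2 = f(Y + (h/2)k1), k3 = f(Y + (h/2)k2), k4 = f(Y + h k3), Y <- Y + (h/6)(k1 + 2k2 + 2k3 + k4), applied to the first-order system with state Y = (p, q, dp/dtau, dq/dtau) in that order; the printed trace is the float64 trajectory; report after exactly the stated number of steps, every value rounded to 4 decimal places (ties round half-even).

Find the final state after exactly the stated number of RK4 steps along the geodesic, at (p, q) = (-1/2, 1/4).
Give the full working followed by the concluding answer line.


f(Y) = (dp/dtau, dq/dtau, -Gamma^p_ij Y'^i Y'^j, -Gamma^q_ij Y'^i Y'^j) with the Gammas evaluated at the stage position; h = 0.050000; intermediate values shown to 6 dp
step 0: p = -0.5000, q = 0.2500, dp/dtau = 1.0000, dq/dtau = 2.0000
step 1:
  k1: at (p, q) = (-0.500000, 0.250000), (dp/dtau, dq/dtau) = (1.000000, 2.000000); Gamma_ppp = -0.717449, Gamma_ppq = 0.000000, Gamma_pqq = -0.938884, Gamma_qpp = 0.000000, Gamma_qpq = 0.377358, Gamma_qqq = 0.000000; k1 = (1.000000, 2.000000, 4.472985, -1.509434)
  k2: at (p, q) = (-0.475000, 0.300000), (dp/dtau, dq/dtau) = (1.111825, 1.962264); Gamma_ppp = -0.723099, Gamma_ppq = 0.000000, Gamma_pqq = -0.982496, Gamma_qpp = 0.000000, Gamma_qpq = 0.373832, Gamma_qqq = 0.000000; k2 = (1.111825, 1.962264, 4.676945, -1.631173)
  k3: at (p, q) = (-0.472204, 0.299057), (dp/dtau, dq/dtau) = (1.116924, 1.959221); Gamma_ppp = -0.723710, Gamma_ppq = 0.000000, Gamma_pqq = -0.987509, Gamma_qpp = 0.000000, Gamma_qpq = 0.373441, Gamma_qqq = 0.000000; k3 = (1.116924, 1.959221, 4.693441, -1.634404)
  k4: at (p, q) = (-0.444154, 0.347961), (dp/dtau, dq/dtau) = (1.234672, 1.918280); Gamma_ppp = -0.729580, Gamma_ppq = 0.000000, Gamma_pqq = -1.039375, Gamma_qpp = 0.000000, Gamma_qpq = 0.369570, Gamma_qqq = 0.000000; k4 = (1.234672, 1.918280, 4.936872, -1.750614)
  Y <- Y + (h/6)(k1 + 2k2 + 2k3 + k4): p = -0.4442, q = 0.3480, dp/dtau = 1.2346, dq/dtau = 1.9184
step 2:
  k1: at (p, q) = (-0.444232, 0.348010), (dp/dtau, dq/dtau) = (1.234589, 1.918407); Gamma_ppp = -0.729565, Gamma_ppq = 0.000000, Gamma_pqq = -1.039226, Gamma_qpp = 0.000000, Gamma_qpq = 0.369581, Gamma_qqq = 0.000000; k1 = (1.234589, 1.918407, 4.936657, -1.750662)
  k2: at (p, q) = (-0.413367, 0.395971), (dp/dtau, dq/dtau) = (1.358005, 1.874640); Gamma_ppp = -0.735406, Gamma_ppq = 0.000000, Gamma_pqq = -1.099701, Gamma_qpp = 0.000000, Gamma_qpq = 0.365413, Gamma_qqq = 0.000000; k2 = (1.358005, 1.874640, 5.220873, -1.860513)
  k3: at (p, q) = (-0.410282, 0.394876), (dp/dtau, dq/dtau) = (1.365110, 1.871894); Gamma_ppp = -0.735950, Gamma_ppq = 0.000000, Gamma_pqq = -1.105950, Gamma_qpp = 0.000000, Gamma_qpq = 0.365001, Gamma_qqq = 0.000000; k3 = (1.365110, 1.871894, 5.246698, -1.865405)
  k4: at (p, q) = (-0.375976, 0.441605), (dp/dtau, dq/dtau) = (1.496923, 1.825136); Gamma_ppp = -0.741437, Gamma_ppq = 0.000000, Gamma_pqq = -1.178023, Gamma_qpp = 0.000000, Gamma_qpq = 0.360487, Gamma_qqq = 0.000000; k4 = (1.496923, 1.825136, 5.585536, -1.969767)
  Y <- Y + (h/6)(k1 + 2k2 + 2k3 + k4): p = -0.3761, q = 0.4416, dp/dtau = 1.4967, dq/dtau = 1.8253
step 3:
  k1: at (p, q) = (-0.376084, 0.441649), (dp/dtau, dq/dtau) = (1.496733, 1.825304); Gamma_ppp = -0.741422, Gamma_ppq = 0.000000, Gamma_pqq = -1.177789, Gamma_qpp = 0.000000, Gamma_qpq = 0.360501, Gamma_qqq = 0.000000; k1 = (1.496733, 1.825304, 5.585022, -1.969774)
  k2: at (p, q) = (-0.338666, 0.487281), (dp/dtau, dq/dtau) = (1.636359, 1.776060); Gamma_ppp = -0.746073, Gamma_ppq = 0.000000, Gamma_pqq = -1.262012, Gamma_qpp = 0.000000, Gamma_qpq = 0.355703, Gamma_qqq = 0.000000; k2 = (1.636359, 1.776060, 5.978614, -2.067539)
  k3: at (p, q) = (-0.335175, 0.486050), (dp/dtau, dq/dtau) = (1.646198, 1.773616); Gamma_ppp = -0.746426, Gamma_ppq = 0.000000, Gamma_pqq = -1.270179, Gamma_qpp = 0.000000, Gamma_qpq = 0.355262, Gamma_qqq = 0.000000; k3 = (1.646198, 1.773616, 6.018410, -2.074533)
  k4: at (p, q) = (-0.293774, 0.530330), (dp/dtau, dq/dtau) = (1.797654, 1.721578); Gamma_ppp = -0.749405, Gamma_ppq = 0.000000, Gamma_pqq = -1.371224, Gamma_qpp = 0.000000, Gamma_qpq = 0.350112, Gamma_qqq = 0.000000; k4 = (1.797654, 1.721578, 6.485819, -2.167056)
  Y <- Y + (h/6)(k1 + 2k2 + 2k3 + k4): p = -0.2939, q = 0.5304, dp/dtau = 1.7973, dq/dtau = 1.7218

Answer: p = -0.2939, q = 0.5304, dp/dtau = 1.7973, dq/dtau = 1.7218


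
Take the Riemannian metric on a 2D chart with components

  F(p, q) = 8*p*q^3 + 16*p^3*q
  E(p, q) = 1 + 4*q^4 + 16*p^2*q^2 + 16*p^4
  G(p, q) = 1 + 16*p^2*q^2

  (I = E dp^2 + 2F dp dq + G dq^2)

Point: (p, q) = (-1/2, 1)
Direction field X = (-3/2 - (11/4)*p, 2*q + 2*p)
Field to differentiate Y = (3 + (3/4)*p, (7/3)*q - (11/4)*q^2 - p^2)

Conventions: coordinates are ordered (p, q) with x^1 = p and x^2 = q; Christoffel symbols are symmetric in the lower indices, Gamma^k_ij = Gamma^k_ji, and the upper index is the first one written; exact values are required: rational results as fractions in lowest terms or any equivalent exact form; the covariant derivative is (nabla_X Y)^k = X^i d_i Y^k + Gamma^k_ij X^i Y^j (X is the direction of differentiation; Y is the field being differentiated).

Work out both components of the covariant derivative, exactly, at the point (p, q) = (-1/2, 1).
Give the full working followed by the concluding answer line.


E = 10, F = -6, G = 5 at the point
E_p = -24, E_q = 24, F_p = 20, F_q = -14, G_p = -16, G_q = 8
EG - F^2 = 14;  g^inv = (1/14) * [[5, 6], [6, 10]]
first-kind symbols [ij,l] = (1/2)(d_i g_jl + d_j g_il - d_l g_ij): [pp,p] = E_p/2 = -12, [pp,q] = F_p - E_q/2 = 8, [pq,p] = E_q/2 = 12, [pq,q] = G_p/2 = -8, [qq,p] = F_q - G_p/2 = -6, [qq,q] = G_q/2 = 4
Gamma^p_ij = (G*[ij,p] - F*[ij,q])/(EG - F^2), Gamma^q_ij = (E*[ij,q] - F*[ij,p])/(EG - F^2)
Gamma_ppp = -6/7, Gamma_ppq = 6/7, Gamma_pqq = -3/7, Gamma_qpp = 4/7, Gamma_qpq = -4/7, Gamma_qqq = 2/7
X = (-1/8, 1), Y = (21/8, -2/3) at the point

Answer: (nabla_X Y)^p = 313/112, (nabla_X Y)^q = -1753/336


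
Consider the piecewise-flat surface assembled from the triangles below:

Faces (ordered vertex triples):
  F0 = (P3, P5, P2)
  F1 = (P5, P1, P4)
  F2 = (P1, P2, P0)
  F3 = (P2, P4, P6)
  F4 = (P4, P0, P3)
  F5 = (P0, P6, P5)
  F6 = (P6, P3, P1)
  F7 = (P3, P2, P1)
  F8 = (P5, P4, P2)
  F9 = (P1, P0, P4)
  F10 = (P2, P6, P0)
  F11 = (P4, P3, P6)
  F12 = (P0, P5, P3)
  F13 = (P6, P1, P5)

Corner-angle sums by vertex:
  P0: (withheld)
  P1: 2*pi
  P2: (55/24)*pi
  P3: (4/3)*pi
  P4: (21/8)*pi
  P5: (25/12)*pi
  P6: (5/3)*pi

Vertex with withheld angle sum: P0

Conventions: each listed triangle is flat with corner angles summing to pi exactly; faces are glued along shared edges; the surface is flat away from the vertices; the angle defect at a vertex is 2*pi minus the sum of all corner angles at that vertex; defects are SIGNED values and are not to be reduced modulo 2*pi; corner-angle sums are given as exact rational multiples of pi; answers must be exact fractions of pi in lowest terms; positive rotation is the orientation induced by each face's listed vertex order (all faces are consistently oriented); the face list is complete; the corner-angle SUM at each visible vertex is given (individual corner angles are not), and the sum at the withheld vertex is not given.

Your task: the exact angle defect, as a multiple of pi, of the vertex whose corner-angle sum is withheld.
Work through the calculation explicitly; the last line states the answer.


V = 7, E = 21, F = 14; chi = V - E + F = 0
Gauss-Bonnet: total defect = 2*pi*chi = 0; visible defects sum to 0

Answer: defect(P0) = 0
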